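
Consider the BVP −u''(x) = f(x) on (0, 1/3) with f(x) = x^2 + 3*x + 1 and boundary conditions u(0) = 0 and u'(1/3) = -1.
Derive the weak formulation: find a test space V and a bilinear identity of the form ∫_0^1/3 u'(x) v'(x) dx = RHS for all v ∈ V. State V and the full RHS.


V = {v ∈ H^1(0, 1/3) : v(0) = 0} (test functions vanish at x = 0 where u is specified); weak form: ∫_0^1/3 u'v' dx = ∫_0^1/3 (x^2 + 3*x + 1) v dx − v(1/3) for all v ∈ V.

Multiply both sides by a test function v and integrate from 0 to 1/3:
  ∫_0^1/3 −u''(x) v(x) dx = ∫_0^1/3 f(x) v(x) dx.
Integrate the LHS by parts once:
  ∫_0^1/3 −u'' v dx = −[u'(x) v(x)]_0^1/3 + ∫_0^1/3 u'(x) v'(x) dx.
Thus ∫_0^1/3 u'(x) v'(x) dx = ∫_0^1/3 f(x) v(x) dx + [u'(x) v(x)]_0^1/3.
Choose V so that boundary terms are either known or forced to vanish.
Mixed BC: u(0) = 0 (Dirichlet) and u'(1/3) = -1 (Neumann). Define V = {v ∈ H^1(0, 1/3) : v(0) = 0}. Then [u' v]_0^1/3 = u'(1/3)·v(1/3) − u'(0)·0 = − v(1/3).
Weak formulation: find u (satisfying any essential BC) such that ∫_0^1/3 u'(x) v'(x) dx = ∫_0^1/3 f v dx − v(1/3) for all v ∈ V (Dirichlet at 0 absorbed into V; Neumann datum at x = 1/3 contributes the boundary term).
Substituting f(x) = x^2 + 3*x + 1, the right-hand side is ∫_0^1/3 (x^2 + 3*x + 1) v dx − v(1/3).


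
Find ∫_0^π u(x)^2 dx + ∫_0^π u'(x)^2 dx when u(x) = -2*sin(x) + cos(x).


||u||_{H^1(0,π)}^2 = 5*π

u'(x) = -sin(x) - 2*cos(x).
Expand u² and (u')² and integrate term by term on (0, π), using: for integers n ≥ 1, ∫_0^π sin²(nx) dx = ∫_0^π cos²(nx) dx = π/2; for n ≠ n', ∫_0^π sin(nx)sin(n'x) dx = ∫_0^π cos(nx)cos(n'x) dx = 0; and by product-to-sum, ∫_0^π sin(nx)cos(n'x) dx = ½∫_0^π [sin((n+n')x) + sin((n−n')x)] dx, which is 0 when n+n' is even and 2n/(n²−n'²) when n+n' is odd (it need not vanish on (0, π)).
  u² squared terms: (-2)²·∫sin(x)² dx = 4·π/2 = 2*π;  (1)²·∫cos(x)² dx = 1·π/2 = π/2.
  u² cross terms: 2·(-2)·(1)·∫sin(x)·cos(x) dx = -4·(0) = 0.
  So ∫_0^π u² dx = 2*π + π/2 + 0 = 5*π/2.
  (u')² squared terms: (-1)²·∫sin(x)² dx = 1·π/2 = π/2;  (-2)²·∫cos(x)² dx = 4·π/2 = 2*π.
  (u')² cross terms: 2·(-1)·(-2)·∫sin(x)·cos(x) dx = 4·(0) = 0.
  So ∫_0^π (u')² dx = π/2 + 2*π + 0 = 5*π/2.
||u||_{H^1}^2 = (5*π/2) + (5*π/2) = 5*π.


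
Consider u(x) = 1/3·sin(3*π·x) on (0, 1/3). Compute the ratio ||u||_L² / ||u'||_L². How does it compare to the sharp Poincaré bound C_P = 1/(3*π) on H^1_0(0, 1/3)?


||u||_L² / ||u'||_L² = 1/(3*π) = C_P.

u(x) = 1/3·sin(3*π·x), so u'(x) = π*cos(3*π*x).
Writing u(x) = A·sin(kπx/L) with A = 1/3 and k = 1, use ∫_0^L sin²(kπx/L) dx = L/2 and ∫_0^L cos²(kπx/L) dx = L/2.
u² = 1/9·sin²(3*π·x) and (u')² = π^2·cos²(3*π·x), and each of sin², cos² integrates to L/2 = 1/6 over (0, 1/3).
∫_0^1/3 u² dx = 1/54, so ||u||_L² = sqrt(6)/18.
∫_0^1/3 (u')² dx = π^2/6, so ||u'||_L² = sqrt(6)*π/6.
Ratio ||u||_L² / ||u'||_L² = 1/(3*π).
Sharp Poincaré constant on H^1_0(0, 1/3) is C_P = L/π = 1/(3*π), achieved by sin(3*π·x).
This is the k = 1 eigenfunction (up to amplitude), so the ratio equals the sharp Poincaré constant exactly.


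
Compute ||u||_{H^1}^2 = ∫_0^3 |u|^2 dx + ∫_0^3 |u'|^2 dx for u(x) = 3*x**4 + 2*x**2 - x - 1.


||u||_{H^1}^2 = 2512659/35

The H^1 norm (squared) on an interval (0, L) is
  ||u||_{H^1}^2 = ∫_0^L u(x)^2 dx + ∫_0^L u'(x)^2 dx.
Compute u'(x) = 12*x**3 + 4*x - 1.
Then u(x)^2 = 9*x**8 + 12*x**6 - 6*x**5 - 2*x**4 - 4*x**3 - 3*x**2 + 2*x + 1 and u'(x)^2 = 144*x**6 + 96*x**4 - 24*x**3 + 16*x**2 - 8*x + 1.
Integrate each monomial from 0 to 3 using ∫_0^3 c·x^n dx = c·3^(n+1)/(n+1):
  ∫_0^3 u(x)^2 dx = ∫_0^3 (9*x^8 + 12*x^6 - 6*x^5 - 2*x^4 - 4*x^3 - 3*x^2 + 2*x + 1) dx. Term by term:
    ∫_0^3 9*x^8 dx = 19683;  ∫_0^3 12*x^6 dx = 26244/7;  ∫_0^3 -6*x^5 dx = -729;
    ∫_0^3 -2*x^4 dx = -486/5;  ∫_0^3 -4*x^3 dx = -81;  ∫_0^3 -3*x^2 dx = -27;
    ∫_0^3 2*x dx = 9;  ∫_0^3 1 dx = 3.
  Sum: 19683 + 26244/7 − 729 − 486/5 − 81 − 27 + 9 + 3 = 787848/35.
  ∫_0^3 u'(x)^2 dx = ∫_0^3 (144*x^6 + 96*x^4 - 24*x^3 + 16*x^2 - 8*x + 1) dx. Term by term:
    ∫_0^3 144*x^6 dx = 314928/7;  ∫_0^3 96*x^4 dx = 23328/5;  ∫_0^3 -24*x^3 dx = -486;
    ∫_0^3 16*x^2 dx = 144;  ∫_0^3 -8*x dx = -36;  ∫_0^3 1 dx = 3.
  Sum: 314928/7 + 23328/5 − 486 + 144 − 36 + 3 = 1724811/35.
Adding: ||u||_{H^1}^2 = 787848/35 + 1724811/35 = 2512659/35.


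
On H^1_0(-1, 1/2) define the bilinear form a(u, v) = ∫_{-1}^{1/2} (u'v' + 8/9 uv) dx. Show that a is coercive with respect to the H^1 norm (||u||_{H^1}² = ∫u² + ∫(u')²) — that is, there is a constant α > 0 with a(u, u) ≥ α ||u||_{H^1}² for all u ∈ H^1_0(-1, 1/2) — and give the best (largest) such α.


α = 4*(2 + π^2)/(9 + 4*π^2)

Coercivity of a(·,·) on H^1_0(-1, 1/2) means a(u, u) ≥ α ||u||_{H^1}² for every u ∈ H^1_0.
The interval has length L = 3/2, and Poincaré/coercivity depend only on L. Here a(u, u) = ∫(u')² + (8/9)·∫u².
Here 0 < c = 8/9 < 1. The condition a(u,u) ≥ α||u||_{H^1}² reads (1−α)∫(u')² ≥ (α−c)∫u². Any admissible α is ≤ 1 (rapidly oscillating u have ∫u²/∫(u')² → 0), and α = 1 would force 0 ≥ (1−c)∫u², impossible since c < 1; so 1−α > 0. By the sharp Poincaré inequality on H^1_0 of an interval of length L, ∫(u')² ≥ (π/L)²∫u² with equality for the first sine mode sin(π(x−x₀)/L) (x₀ the left endpoint), so the inequality holds for all u iff (1−α)(π/L)² ≥ α − c, i.e. α ≤ ((π/L)² + c)/((π/L)² + 1) = (1 + c(L/π)²)/(1 + (L/π)²). With (π/L)² = 4*π^2/9 and c = 8/9, the largest admissible constant is α = ((π/L)² + c)/((π/L)² + 1).
Simplifying, α = 4*(2 + π^2)/(9 + 4*π^2).


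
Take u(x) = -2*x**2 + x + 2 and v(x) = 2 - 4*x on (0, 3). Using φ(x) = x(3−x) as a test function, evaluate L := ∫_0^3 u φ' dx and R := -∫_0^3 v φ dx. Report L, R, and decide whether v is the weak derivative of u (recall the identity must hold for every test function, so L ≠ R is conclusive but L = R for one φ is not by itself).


LHS = 45/2, RHS = 18. No, v is not the weak derivative of u.

u(x) = -2*x**2 + x + 2, classical derivative u'(x) = 1 - 4*x.
φ(x) = x(3−x), so φ'(x) = 3 - 2*x.
Note φ(0) = φ(3) = 0, so the boundary term u·φ vanishes.
LHS = ∫_0^3 u(x) φ'(x) dx = ∫_0^3 (4*x^3 - 8*x^2 - x + 6) dx. Term by term:
  ∫_0^3 4*x^3 dx = 81;  ∫_0^3 -8*x^2 dx = -72;  ∫_0^3 -x dx = -9/2;
  ∫_0^3 6 dx = 18.
Sum: 81 − 72 − 9/2 + 18 = 45/2.
So LHS = 45/2.
∫_0^3 v(x) φ(x) dx = ∫_0^3 (4*x^3 - 14*x^2 + 6*x) dx. Term by term:
  ∫_0^3 4*x^3 dx = 81;  ∫_0^3 -14*x^2 dx = -126;  ∫_0^3 6*x dx = 27.
Sum: 81 − 126 + 27 = -18.
So RHS = -∫_0^3 v(x) φ(x) dx = 18.
LHS − RHS = 9/2 ≠ 0, so the identity fails.
(For a valid weak derivative the identity must hold for EVERY test function, in particular this one. The failure shows v is NOT the weak derivative of u.)
Correct weak derivative would be u'(x) = 1 - 4*x.


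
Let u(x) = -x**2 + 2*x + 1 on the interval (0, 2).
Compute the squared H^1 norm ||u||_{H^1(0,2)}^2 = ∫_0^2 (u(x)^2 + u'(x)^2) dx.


||u||_{H^1}^2 = 42/5

The H^1 norm (squared) on an interval (0, L) is
  ||u||_{H^1}^2 = ∫_0^L u(x)^2 dx + ∫_0^L u'(x)^2 dx.
Compute u'(x) = 2 - 2*x.
Then u(x)^2 = x**4 - 4*x**3 + 2*x**2 + 4*x + 1 and u'(x)^2 = 4*x**2 - 8*x + 4.
Integrate each monomial from 0 to 2 using ∫_0^2 c·x^n dx = c·2^(n+1)/(n+1):
  ∫_0^2 u(x)^2 dx = ∫_0^2 (x^4 - 4*x^3 + 2*x^2 + 4*x + 1) dx. Term by term:
    ∫_0^2 x^4 dx = 32/5;  ∫_0^2 -4*x^3 dx = -16;  ∫_0^2 2*x^2 dx = 16/3;
    ∫_0^2 4*x dx = 8;  ∫_0^2 1 dx = 2.
  Sum: 32/5 − 16 + 16/3 + 8 + 2 = 86/15.
  ∫_0^2 u'(x)^2 dx = ∫_0^2 (4*x^2 - 8*x + 4) dx. Term by term:
    ∫_0^2 4*x^2 dx = 32/3;  ∫_0^2 -8*x dx = -16;  ∫_0^2 4 dx = 8.
  Sum: 32/3 − 16 + 8 = 8/3.
Adding: ||u||_{H^1}^2 = 86/15 + 8/3 = 42/5.


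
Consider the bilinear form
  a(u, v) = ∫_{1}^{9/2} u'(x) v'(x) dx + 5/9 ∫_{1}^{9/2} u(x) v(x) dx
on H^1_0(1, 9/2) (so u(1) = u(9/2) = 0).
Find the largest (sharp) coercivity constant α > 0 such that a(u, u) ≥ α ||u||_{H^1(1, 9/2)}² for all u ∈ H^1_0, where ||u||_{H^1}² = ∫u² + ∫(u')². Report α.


α = (245 + 36*π^2)/(9*(4*π^2 + 49))

Coercivity of a(·,·) on H^1_0(1, 9/2) means a(u, u) ≥ α ||u||_{H^1}² for every u ∈ H^1_0.
The interval has length L = 7/2, and Poincaré/coercivity depend only on L. Here a(u, u) = ∫(u')² + (5/9)·∫u².
Here 0 < c = 5/9 < 1. The condition a(u,u) ≥ α||u||_{H^1}² reads (1−α)∫(u')² ≥ (α−c)∫u². Any admissible α is ≤ 1 (rapidly oscillating u have ∫u²/∫(u')² → 0), and α = 1 would force 0 ≥ (1−c)∫u², impossible since c < 1; so 1−α > 0. By the sharp Poincaré inequality on H^1_0 of an interval of length L, ∫(u')² ≥ (π/L)²∫u² with equality for the first sine mode sin(π(x−x₀)/L) (x₀ the left endpoint), so the inequality holds for all u iff (1−α)(π/L)² ≥ α − c, i.e. α ≤ ((π/L)² + c)/((π/L)² + 1) = (1 + c(L/π)²)/(1 + (L/π)²). With (π/L)² = 4*π^2/49 and c = 5/9, the largest admissible constant is α = ((π/L)² + c)/((π/L)² + 1).
Simplifying, α = (245 + 36*π^2)/(9*(4*π^2 + 49)).


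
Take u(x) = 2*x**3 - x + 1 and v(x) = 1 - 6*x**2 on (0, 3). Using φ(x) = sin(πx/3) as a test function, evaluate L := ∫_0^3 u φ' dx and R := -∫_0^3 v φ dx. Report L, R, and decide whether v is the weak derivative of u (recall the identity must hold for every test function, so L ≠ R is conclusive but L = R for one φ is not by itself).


LHS = -156/π + 648/π^3, RHS = -648/π^3 + 156/π. No, v is not the weak derivative of u.

u(x) = 2*x**3 - x + 1, classical derivative u'(x) = 6*x**2 - 1.
φ(x) = sin(πx/3), so φ'(x) = π*cos(π*x/3)/3.
Note φ(0) = φ(3) = 0, so the boundary term u·φ vanishes.
LHS = ∫_0^3 u(x) φ'(x) dx = ∫_0^3 (2*π*x^3*cos(π*x/3)/3 - π*x*cos(π*x/3)/3 + π*cos(π*x/3)/3) dx. Term by term:
  ∫_0^3 π*cos(π*x/3)/3 dx = 0;  ∫_0^3 -π*x*cos(π*x/3)/3 dx = 6/π;  ∫_0^3 2*π*x^3*cos(π*x/3)/3 dx = -162/π + 648/π^3.
Sum: 0 + 6/π + -162/π + 648/π^3 = -156/π + 648/π^3.
So LHS = -156/π + 648/π^3.
∫_0^3 v(x) φ(x) dx = ∫_0^3 (-6*x^2*sin(π*x/3) + sin(π*x/3)) dx. Term by term:
  ∫_0^3 -6*x^2*sin(π*x/3) dx = -162/π + 648/π^3;  ∫_0^3 sin(π*x/3) dx = 6/π.
Sum: -162/π + 648/π^3 + 6/π = -156/π + 648/π^3.
So RHS = -∫_0^3 v(x) φ(x) dx = -648/π^3 + 156/π.
LHS − RHS = -312/π + 1296/π^3 ≠ 0, so the identity fails.
(For a valid weak derivative the identity must hold for EVERY test function, in particular this one. The failure shows v is NOT the weak derivative of u.)
Correct weak derivative would be u'(x) = 6*x**2 - 1.


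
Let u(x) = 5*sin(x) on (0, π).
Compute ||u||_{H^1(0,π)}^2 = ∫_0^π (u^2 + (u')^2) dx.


||u||_{H^1(0,π)}^2 = 25*π

u'(x) = 5*cos(x).
Expand u² and (u')² and integrate term by term on (0, π), using: for integers n ≥ 1, ∫_0^π sin²(nx) dx = ∫_0^π cos²(nx) dx = π/2; for n ≠ n', ∫_0^π sin(nx)sin(n'x) dx = ∫_0^π cos(nx)cos(n'x) dx = 0; and by product-to-sum, ∫_0^π sin(nx)cos(n'x) dx = ½∫_0^π [sin((n+n')x) + sin((n−n')x)] dx, which is 0 when n+n' is even and 2n/(n²−n'²) when n+n' is odd (it need not vanish on (0, π)).
  u² squared terms: (5)²·∫sin(x)² dx = 25·π/2 = 25*π/2.
  So ∫_0^π u² dx = 25*π/2.
  (u')² squared terms: (5)²·∫cos(x)² dx = 25·π/2 = 25*π/2.
  So ∫_0^π (u')² dx = 25*π/2.
||u||_{H^1}^2 = (25*π/2) + (25*π/2) = 25*π.


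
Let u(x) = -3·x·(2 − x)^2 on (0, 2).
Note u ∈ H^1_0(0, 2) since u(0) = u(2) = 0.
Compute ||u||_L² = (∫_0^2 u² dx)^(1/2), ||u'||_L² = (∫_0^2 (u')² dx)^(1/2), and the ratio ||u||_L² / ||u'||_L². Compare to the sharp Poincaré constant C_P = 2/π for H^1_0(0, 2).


||u||_L² / ||u'||_L² = sqrt(14)/7 < C_P = 2/π.

u(x) = -3·x·(2 − x)^2, so u'(x) = 3*(2 - 3*x)*(x - 2).
u(x) = -3·x·(2 − x)^2 vanishes at x = 0 and x = 2, so u ∈ H^1_0(0, 2). Differentiate via the product rule and integrate the resulting polynomials term by term.
  ∫_0^2 u² dx = ∫_0^2 (9*x^6 - 72*x^5 + 216*x^4 - 288*x^3 + 144*x^2) dx. Term by term:
    ∫_0^2 9*x^6 dx = 1152/7;  ∫_0^2 -72*x^5 dx = -768;  ∫_0^2 216*x^4 dx = 6912/5;
    ∫_0^2 -288*x^3 dx = -1152;  ∫_0^2 144*x^2 dx = 384.
  Sum: 1152/7 − 768 + 6912/5 − 1152 + 384 = 384/35.
  ∫_0^2 (u')² dx = ∫_0^2 (81*x^4 - 432*x^3 + 792*x^2 - 576*x + 144) dx. Term by term:
    ∫_0^2 81*x^4 dx = 2592/5;  ∫_0^2 -432*x^3 dx = -1728;  ∫_0^2 792*x^2 dx = 2112;
    ∫_0^2 -576*x dx = -1152;  ∫_0^2 144 dx = 288.
  Sum: 2592/5 − 1728 + 2112 − 1152 + 288 = 192/5.
∫_0^2 u² dx = 384/35, so ||u||_L² = 8*sqrt(210)/35.
∫_0^2 (u')² dx = 192/5, so ||u'||_L² = 8*sqrt(15)/5.
Ratio ||u||_L² / ||u'||_L² = sqrt(14)/7.
Sharp Poincaré constant on H^1_0(0, 2) is C_P = L/π = 2/π, achieved by sin(π/2·x).
A polynomial bump cannot attain the sharp Poincaré constant (only the first sine eigenfunction does), so the ratio is strictly less than C_P, consistent with ||u||_L² ≤ C_P ||u'||_L².


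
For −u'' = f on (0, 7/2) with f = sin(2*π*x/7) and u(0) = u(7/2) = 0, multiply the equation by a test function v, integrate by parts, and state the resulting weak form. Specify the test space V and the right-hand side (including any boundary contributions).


V = H^1_0(0, 7/2) (so v(0) = v(7/2) = 0); weak form: ∫_0^7/2 u'v' dx = ∫_0^7/2 (sin(2*π*x/7)) v dx for all v ∈ V.

Multiply both sides by a test function v and integrate from 0 to 7/2:
  ∫_0^7/2 −u''(x) v(x) dx = ∫_0^7/2 f(x) v(x) dx.
Integrate the LHS by parts once:
  ∫_0^7/2 −u'' v dx = −[u'(x) v(x)]_0^7/2 + ∫_0^7/2 u'(x) v'(x) dx.
Thus ∫_0^7/2 u'(x) v'(x) dx = ∫_0^7/2 f(x) v(x) dx + [u'(x) v(x)]_0^7/2.
Choose V so that boundary terms are either known or forced to vanish.
u is Dirichlet: u(0) = u(7/2) = 0. Let V = H^1_0(0, 7/2); then v(0) = v(7/2) = 0, and [u' v]_0^7/2 = 0.
Weak formulation: find u (satisfying any essential BC) such that ∫_0^7/2 u'(x) v'(x) dx = ∫_0^7/2 f v dx for all v ∈ V.
Substituting f(x) = sin(2*π*x/7), the right-hand side is ∫_0^7/2 (sin(2*π*x/7)) v dx.


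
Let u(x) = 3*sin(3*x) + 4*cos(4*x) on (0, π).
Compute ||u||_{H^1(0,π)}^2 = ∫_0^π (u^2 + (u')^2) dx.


||u||_{H^1(0,π)}^2 = -2448/7 + 181*π

u'(x) = -16*sin(4*x) + 9*cos(3*x).
Expand u² and (u')² and integrate term by term on (0, π), using: for integers n ≥ 1, ∫_0^π sin²(nx) dx = ∫_0^π cos²(nx) dx = π/2; for n ≠ n', ∫_0^π sin(nx)sin(n'x) dx = ∫_0^π cos(nx)cos(n'x) dx = 0; and by product-to-sum, ∫_0^π sin(nx)cos(n'x) dx = ½∫_0^π [sin((n+n')x) + sin((n−n')x)] dx, which is 0 when n+n' is even and 2n/(n²−n'²) when n+n' is odd (it need not vanish on (0, π)).
  u² squared terms: (3)²·∫sin(3x)² dx = 9·π/2 = 9*π/2;  (4)²·∫cos(4x)² dx = 16·π/2 = 8*π.
  u² cross terms: 2·(3)·(4)·∫sin(3x)·cos(4x) dx = 24·(-6/7) = -144/7.
  So ∫_0^π u² dx = 9*π/2 + 8*π − 144/7 = -144/7 + 25*π/2.
  (u')² squared terms: (-16)²·∫sin(4x)² dx = 256·π/2 = 128*π;  (9)²·∫cos(3x)² dx = 81·π/2 = 81*π/2.
  (u')² cross terms: 2·(-16)·(9)·∫sin(4x)·cos(3x) dx = -288·(8/7) = -2304/7.
  So ∫_0^π (u')² dx = 128*π + 81*π/2 − 2304/7 = -2304/7 + 337*π/2.
||u||_{H^1}^2 = (-144/7 + 25*π/2) + (-2304/7 + 337*π/2) = -2448/7 + 181*π.


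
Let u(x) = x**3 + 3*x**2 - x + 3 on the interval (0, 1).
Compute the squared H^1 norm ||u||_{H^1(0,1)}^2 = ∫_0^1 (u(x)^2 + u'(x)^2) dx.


||u||_{H^1}^2 = 3221/105

The H^1 norm (squared) on an interval (0, L) is
  ||u||_{H^1}^2 = ∫_0^L u(x)^2 dx + ∫_0^L u'(x)^2 dx.
Compute u'(x) = 3*x**2 + 6*x - 1.
Then u(x)^2 = x**6 + 6*x**5 + 7*x**4 + 19*x**2 - 6*x + 9 and u'(x)^2 = 9*x**4 + 36*x**3 + 30*x**2 - 12*x + 1.
Integrate each monomial from 0 to 1 using ∫_0^1 c·x^n dx = c·1^(n+1)/(n+1):
  ∫_0^1 u(x)^2 dx = ∫_0^1 (x^6 + 6*x^5 + 7*x^4 + 19*x^2 - 6*x + 9) dx. Term by term:
    ∫_0^1 x^6 dx = 1/7;  ∫_0^1 6*x^5 dx = 1;  ∫_0^1 7*x^4 dx = 7/5;
    ∫_0^1 19*x^2 dx = 19/3;  ∫_0^1 -6*x dx = -3;  ∫_0^1 9 dx = 9.
  Sum: 1/7 + 1 + 7/5 + 19/3 − 3 + 9 = 1562/105.
  ∫_0^1 u'(x)^2 dx = ∫_0^1 (9*x^4 + 36*x^3 + 30*x^2 - 12*x + 1) dx. Term by term:
    ∫_0^1 9*x^4 dx = 9/5;  ∫_0^1 36*x^3 dx = 9;  ∫_0^1 30*x^2 dx = 10;
    ∫_0^1 -12*x dx = -6;  ∫_0^1 1 dx = 1.
  Sum: 9/5 + 9 + 10 − 6 + 1 = 79/5.
Adding: ||u||_{H^1}^2 = 1562/105 + 79/5 = 3221/105.


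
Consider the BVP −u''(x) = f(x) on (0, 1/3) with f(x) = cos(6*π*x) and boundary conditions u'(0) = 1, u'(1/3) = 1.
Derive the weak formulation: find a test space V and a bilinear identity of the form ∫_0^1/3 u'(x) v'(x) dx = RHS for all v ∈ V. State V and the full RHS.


V = H^1(0, 1/3) (v unrestricted at boundary; u is determined up to an additive constant); weak form: ∫_0^1/3 u'v' dx = ∫_0^1/3 (cos(6*π*x)) v dx + v(1/3) − v(0) for all v ∈ V.

Multiply both sides by a test function v and integrate from 0 to 1/3:
  ∫_0^1/3 −u''(x) v(x) dx = ∫_0^1/3 f(x) v(x) dx.
Integrate the LHS by parts once:
  ∫_0^1/3 −u'' v dx = −[u'(x) v(x)]_0^1/3 + ∫_0^1/3 u'(x) v'(x) dx.
Thus ∫_0^1/3 u'(x) v'(x) dx = ∫_0^1/3 f(x) v(x) dx + [u'(x) v(x)]_0^1/3.
Choose V so that boundary terms are either known or forced to vanish.
u has inhomogeneous Neumann u'(0) = 1, u'(1/3) = 1. [u' v]_0^1/3 = (1)·v(1/3) − (1)·v(0) = v(1/3) − v(0). Take V = H^1(0, 1/3); boundary term becomes part of RHS.
Weak formulation: find u (satisfying any essential BC) such that ∫_0^1/3 u'(x) v'(x) dx = ∫_0^1/3 f v dx + v(1/3) − v(0) for all v ∈ V (Neumann data are natural BCs: they enter the RHS as boundary terms).
Substituting f(x) = cos(6*π*x), the right-hand side is ∫_0^1/3 (cos(6*π*x)) v dx + v(1/3) − v(0).
Compatibility check (pure Neumann): taking v ≡ 1 ∈ V gives 0 = ∫_0^1/3 f dx + (1) − (1), i.e. ∫_0^1/3 f dx must equal u'(0) − u'(1/3) = 0. Indeed ∫_0^1/3 (cos(6*π*x)) dx = 0, so the data are compatible. The solution is then unique only up to an additive constant (fix it e.g. by requiring ∫_0^1/3 u dx = 0).


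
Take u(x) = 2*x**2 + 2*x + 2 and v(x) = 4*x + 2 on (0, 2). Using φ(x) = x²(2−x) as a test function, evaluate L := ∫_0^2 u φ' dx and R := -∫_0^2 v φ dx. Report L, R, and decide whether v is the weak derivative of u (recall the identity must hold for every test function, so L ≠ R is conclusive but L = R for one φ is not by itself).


LHS = -136/15, RHS = -136/15. Yes, v = u' weakly.

u(x) = 2*x**2 + 2*x + 2, classical derivative u'(x) = 4*x + 2.
φ(x) = x²(2−x), so φ'(x) = x*(4 - 3*x).
Note φ(0) = φ(2) = 0, so the boundary term u·φ vanishes.
LHS = ∫_0^2 u(x) φ'(x) dx = ∫_0^2 (-6*x^4 + 2*x^3 + 2*x^2 + 8*x) dx. Term by term:
  ∫_0^2 -6*x^4 dx = -192/5;  ∫_0^2 2*x^3 dx = 8;  ∫_0^2 2*x^2 dx = 16/3;
  ∫_0^2 8*x dx = 16.
Sum: -192/5 + 8 + 16/3 + 16 = -136/15.
So LHS = -136/15.
∫_0^2 v(x) φ(x) dx = ∫_0^2 (-4*x^4 + 6*x^3 + 4*x^2) dx. Term by term:
  ∫_0^2 -4*x^4 dx = -128/5;  ∫_0^2 6*x^3 dx = 24;  ∫_0^2 4*x^2 dx = 32/3.
Sum: -128/5 + 24 + 32/3 = 136/15.
So RHS = -∫_0^2 v(x) φ(x) dx = -136/15.
LHS = RHS, so the identity holds for this test φ.
Moreover u is smooth here and v(x) = u'(x) = 4*x + 2 pointwise, so the identity holds for every test function. Hence v is the weak derivative of u.


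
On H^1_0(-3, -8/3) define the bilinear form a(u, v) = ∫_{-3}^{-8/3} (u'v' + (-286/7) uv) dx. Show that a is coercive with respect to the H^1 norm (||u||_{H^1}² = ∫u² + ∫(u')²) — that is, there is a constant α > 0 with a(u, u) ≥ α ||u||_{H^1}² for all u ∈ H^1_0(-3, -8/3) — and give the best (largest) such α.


α = (-286 + 63*π^2)/(7*(1 + 9*π^2))

Coercivity of a(·,·) on H^1_0(-3, -8/3) means a(u, u) ≥ α ||u||_{H^1}² for every u ∈ H^1_0.
The interval has length L = 1/3, and Poincaré/coercivity depend only on L. Here a(u, u) = ∫(u')² + (-286/7)·∫u².
Here c = -286/7 < 0 with |c| < (π/L)² = 9*π^2, so coercivity still holds. The condition a(u,u) ≥ α||u||_{H^1}² reads (1−α)∫(u')² ≥ (α−c)∫u². Any admissible α is ≤ 1 (rapidly oscillating u have ∫u²/∫(u')² → 0), and α = 1 would force 0 ≥ (1−c)∫u², impossible since c < 1; so 1−α > 0. By the sharp Poincaré inequality on H^1_0 of an interval of length L, ∫(u')² ≥ (π/L)²∫u² with equality for the first sine mode sin(π(x−x₀)/L) (x₀ the left endpoint), so the inequality holds for all u iff (1−α)(π/L)² ≥ α − c, i.e. α ≤ ((π/L)² + c)/((π/L)² + 1) = (1 + c(L/π)²)/(1 + (L/π)²). (Direct route, valid since c ≤ 0: Poincaré gives c∫u² ≥ c(L/π)²∫(u')², so a(u,u) ≥ (1 + c(L/π)²)∫(u')², while ||u||_{H^1}² ≤ (1 + (L/π)²)∫(u')²; dividing yields the same α.) With (π/L)² = 9*π^2 and c = -286/7, the largest admissible constant is α = ((π/L)² + c)/((π/L)² + 1).
Simplifying, α = (-286 + 63*π^2)/(7*(1 + 9*π^2)).


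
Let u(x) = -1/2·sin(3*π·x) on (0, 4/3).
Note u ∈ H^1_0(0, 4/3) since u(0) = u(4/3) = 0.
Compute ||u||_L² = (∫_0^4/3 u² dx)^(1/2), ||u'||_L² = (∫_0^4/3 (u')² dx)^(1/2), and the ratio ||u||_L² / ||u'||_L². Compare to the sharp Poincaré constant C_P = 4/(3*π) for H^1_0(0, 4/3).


||u||_L² / ||u'||_L² = 1/(3*π) < C_P = 4/(3*π).

u(x) = -1/2·sin(3*π·x), so u'(x) = -3*π*cos(3*π*x)/2.
Writing u(x) = A·sin(kπx/L) with A = -1/2 and k = 4, use ∫_0^L sin²(kπx/L) dx = L/2 and ∫_0^L cos²(kπx/L) dx = L/2.
u² = 1/4·sin²(3*π·x) and (u')² = 9*π^2/4·cos²(3*π·x), and each of sin², cos² integrates to L/2 = 2/3 over (0, 4/3).
∫_0^4/3 u² dx = 1/6, so ||u||_L² = sqrt(6)/6.
∫_0^4/3 (u')² dx = 3*π^2/2, so ||u'||_L² = sqrt(6)*π/2.
Ratio ||u||_L² / ||u'||_L² = 1/(3*π).
Sharp Poincaré constant on H^1_0(0, 4/3) is C_P = L/π = 4/(3*π), achieved by sin(3*π/4·x).
This is the k = 4 harmonic; the ratio L/(kπ) is strictly less than C_P = L/π, consistent with the sharp inequality ||u||_L² ≤ C_P ||u'||_L².


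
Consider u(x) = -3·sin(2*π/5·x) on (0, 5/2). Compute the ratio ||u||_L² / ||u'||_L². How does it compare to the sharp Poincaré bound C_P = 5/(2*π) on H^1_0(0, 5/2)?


||u||_L² / ||u'||_L² = 5/(2*π) = C_P.

u(x) = -3·sin(2*π/5·x), so u'(x) = -6*π*cos(2*π*x/5)/5.
Writing u(x) = A·sin(kπx/L) with A = -3 and k = 1, use ∫_0^L sin²(kπx/L) dx = L/2 and ∫_0^L cos²(kπx/L) dx = L/2.
u² = 9·sin²(2*π/5·x) and (u')² = 36*π^2/25·cos²(2*π/5·x), and each of sin², cos² integrates to L/2 = 5/4 over (0, 5/2).
∫_0^5/2 u² dx = 45/4, so ||u||_L² = 3*sqrt(5)/2.
∫_0^5/2 (u')² dx = 9*π^2/5, so ||u'||_L² = 3*sqrt(5)*π/5.
Ratio ||u||_L² / ||u'||_L² = 5/(2*π).
Sharp Poincaré constant on H^1_0(0, 5/2) is C_P = L/π = 5/(2*π), achieved by sin(2*π/5·x).
This is the k = 1 eigenfunction (up to amplitude), so the ratio equals the sharp Poincaré constant exactly.


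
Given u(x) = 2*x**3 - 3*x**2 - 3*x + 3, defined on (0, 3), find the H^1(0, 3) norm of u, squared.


||u||_{H^1}^2 = 41931/70

The H^1 norm (squared) on an interval (0, L) is
  ||u||_{H^1}^2 = ∫_0^L u(x)^2 dx + ∫_0^L u'(x)^2 dx.
Compute u'(x) = 6*x**2 - 6*x - 3.
Then u(x)^2 = 4*x**6 - 12*x**5 - 3*x**4 + 30*x**3 - 9*x**2 - 18*x + 9 and u'(x)^2 = 36*x**4 - 72*x**3 + 36*x + 9.
Integrate each monomial from 0 to 3 using ∫_0^3 c·x^n dx = c·3^(n+1)/(n+1):
  ∫_0^3 u(x)^2 dx = ∫_0^3 (4*x^6 - 12*x^5 - 3*x^4 + 30*x^3 - 9*x^2 - 18*x + 9) dx. Term by term:
    ∫_0^3 4*x^6 dx = 8748/7;  ∫_0^3 -12*x^5 dx = -1458;  ∫_0^3 -3*x^4 dx = -729/5;
    ∫_0^3 30*x^3 dx = 1215/2;  ∫_0^3 -9*x^2 dx = -81;  ∫_0^3 -18*x dx = -81;
    ∫_0^3 9 dx = 27.
  Sum: 8748/7 − 1458 − 729/5 + 1215/2 − 81 − 81 + 27 = 8289/70.
  ∫_0^3 u'(x)^2 dx = ∫_0^3 (36*x^4 - 72*x^3 + 36*x + 9) dx. Term by term:
    ∫_0^3 36*x^4 dx = 8748/5;  ∫_0^3 -72*x^3 dx = -1458;  ∫_0^3 36*x dx = 162;
    ∫_0^3 9 dx = 27.
  Sum: 8748/5 − 1458 + 162 + 27 = 2403/5.
Adding: ||u||_{H^1}^2 = 8289/70 + 2403/5 = 41931/70.


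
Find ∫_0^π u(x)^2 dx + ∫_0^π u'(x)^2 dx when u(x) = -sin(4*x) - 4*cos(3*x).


||u||_{H^1(0,π)}^2 = 640/7 + 177*π/2

u'(x) = 12*sin(3*x) - 4*cos(4*x).
Expand u² and (u')² and integrate term by term on (0, π), using: for integers n ≥ 1, ∫_0^π sin²(nx) dx = ∫_0^π cos²(nx) dx = π/2; for n ≠ n', ∫_0^π sin(nx)sin(n'x) dx = ∫_0^π cos(nx)cos(n'x) dx = 0; and by product-to-sum, ∫_0^π sin(nx)cos(n'x) dx = ½∫_0^π [sin((n+n')x) + sin((n−n')x)] dx, which is 0 when n+n' is even and 2n/(n²−n'²) when n+n' is odd (it need not vanish on (0, π)).
  u² squared terms: (-1)²·∫sin(4x)² dx = 1·π/2 = π/2;  (-4)²·∫cos(3x)² dx = 16·π/2 = 8*π.
  u² cross terms: 2·(-1)·(-4)·∫sin(4x)·cos(3x) dx = 8·(8/7) = 64/7.
  So ∫_0^π u² dx = π/2 + 8*π + 64/7 = 64/7 + 17*π/2.
  (u')² squared terms: (-4)²·∫cos(4x)² dx = 16·π/2 = 8*π;  (12)²·∫sin(3x)² dx = 144·π/2 = 72*π.
  (u')² cross terms: 2·(-4)·(12)·∫cos(4x)·sin(3x) dx = -96·(-6/7) = 576/7.
  So ∫_0^π (u')² dx = 8*π + 72*π + 576/7 = 576/7 + 80*π.
||u||_{H^1}^2 = (64/7 + 17*π/2) + (576/7 + 80*π) = 640/7 + 177*π/2.


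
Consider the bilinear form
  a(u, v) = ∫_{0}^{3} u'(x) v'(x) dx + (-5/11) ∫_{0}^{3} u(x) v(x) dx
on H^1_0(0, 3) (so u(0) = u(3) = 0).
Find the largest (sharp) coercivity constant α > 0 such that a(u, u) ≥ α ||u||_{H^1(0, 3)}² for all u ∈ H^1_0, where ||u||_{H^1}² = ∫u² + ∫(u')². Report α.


α = (-45/11 + π^2)/(9 + π^2)

Coercivity of a(·,·) on H^1_0(0, 3) means a(u, u) ≥ α ||u||_{H^1}² for every u ∈ H^1_0.
The interval has length L = 3, and Poincaré/coercivity depend only on L. Here a(u, u) = ∫(u')² + (-5/11)·∫u².
Here c = -5/11 < 0 with |c| < (π/L)² = π^2/9, so coercivity still holds. The condition a(u,u) ≥ α||u||_{H^1}² reads (1−α)∫(u')² ≥ (α−c)∫u². Any admissible α is ≤ 1 (rapidly oscillating u have ∫u²/∫(u')² → 0), and α = 1 would force 0 ≥ (1−c)∫u², impossible since c < 1; so 1−α > 0. By the sharp Poincaré inequality on H^1_0 of an interval of length L, ∫(u')² ≥ (π/L)²∫u² with equality for the first sine mode sin(π(x−x₀)/L) (x₀ the left endpoint), so the inequality holds for all u iff (1−α)(π/L)² ≥ α − c, i.e. α ≤ ((π/L)² + c)/((π/L)² + 1) = (1 + c(L/π)²)/(1 + (L/π)²). (Direct route, valid since c ≤ 0: Poincaré gives c∫u² ≥ c(L/π)²∫(u')², so a(u,u) ≥ (1 + c(L/π)²)∫(u')², while ||u||_{H^1}² ≤ (1 + (L/π)²)∫(u')²; dividing yields the same α.) With (π/L)² = π^2/9 and c = -5/11, the largest admissible constant is α = ((π/L)² + c)/((π/L)² + 1).
Simplifying, α = (-45/11 + π^2)/(9 + π^2).


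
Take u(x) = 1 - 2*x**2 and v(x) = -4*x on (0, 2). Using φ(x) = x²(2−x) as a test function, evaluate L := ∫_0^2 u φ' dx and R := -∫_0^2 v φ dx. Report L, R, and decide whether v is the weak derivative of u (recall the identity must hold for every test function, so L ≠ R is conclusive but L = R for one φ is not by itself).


LHS = 32/5, RHS = 32/5. Yes, v = u' weakly.

u(x) = 1 - 2*x**2, classical derivative u'(x) = -4*x.
φ(x) = x²(2−x), so φ'(x) = x*(4 - 3*x).
Note φ(0) = φ(2) = 0, so the boundary term u·φ vanishes.
LHS = ∫_0^2 u(x) φ'(x) dx = ∫_0^2 (6*x^4 - 8*x^3 - 3*x^2 + 4*x) dx. Term by term:
  ∫_0^2 6*x^4 dx = 192/5;  ∫_0^2 -8*x^3 dx = -32;  ∫_0^2 -3*x^2 dx = -8;
  ∫_0^2 4*x dx = 8.
Sum: 192/5 − 32 − 8 + 8 = 32/5.
So LHS = 32/5.
∫_0^2 v(x) φ(x) dx = ∫_0^2 (4*x^4 - 8*x^3) dx. Term by term:
  ∫_0^2 4*x^4 dx = 128/5;  ∫_0^2 -8*x^3 dx = -32.
Sum: 128/5 − 32 = -32/5.
So RHS = -∫_0^2 v(x) φ(x) dx = 32/5.
LHS = RHS, so the identity holds for this test φ.
Moreover u is smooth here and v(x) = u'(x) = -4*x pointwise, so the identity holds for every test function. Hence v is the weak derivative of u.


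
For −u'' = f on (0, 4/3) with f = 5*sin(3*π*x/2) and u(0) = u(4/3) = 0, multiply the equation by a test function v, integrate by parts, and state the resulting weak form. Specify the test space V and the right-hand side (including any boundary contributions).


V = H^1_0(0, 4/3) (so v(0) = v(4/3) = 0); weak form: ∫_0^4/3 u'v' dx = ∫_0^4/3 (5*sin(3*π*x/2)) v dx for all v ∈ V.

Multiply both sides by a test function v and integrate from 0 to 4/3:
  ∫_0^4/3 −u''(x) v(x) dx = ∫_0^4/3 f(x) v(x) dx.
Integrate the LHS by parts once:
  ∫_0^4/3 −u'' v dx = −[u'(x) v(x)]_0^4/3 + ∫_0^4/3 u'(x) v'(x) dx.
Thus ∫_0^4/3 u'(x) v'(x) dx = ∫_0^4/3 f(x) v(x) dx + [u'(x) v(x)]_0^4/3.
Choose V so that boundary terms are either known or forced to vanish.
u is Dirichlet: u(0) = u(4/3) = 0. Let V = H^1_0(0, 4/3); then v(0) = v(4/3) = 0, and [u' v]_0^4/3 = 0.
Weak formulation: find u (satisfying any essential BC) such that ∫_0^4/3 u'(x) v'(x) dx = ∫_0^4/3 f v dx for all v ∈ V.
Substituting f(x) = 5*sin(3*π*x/2), the right-hand side is ∫_0^4/3 (5*sin(3*π*x/2)) v dx.


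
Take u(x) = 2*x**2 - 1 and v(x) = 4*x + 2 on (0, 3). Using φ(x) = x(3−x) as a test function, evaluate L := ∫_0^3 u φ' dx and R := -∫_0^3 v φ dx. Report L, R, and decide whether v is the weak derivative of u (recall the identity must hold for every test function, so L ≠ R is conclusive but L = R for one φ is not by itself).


LHS = -27, RHS = -36. No, v is not the weak derivative of u.

u(x) = 2*x**2 - 1, classical derivative u'(x) = 4*x.
φ(x) = x(3−x), so φ'(x) = 3 - 2*x.
Note φ(0) = φ(3) = 0, so the boundary term u·φ vanishes.
LHS = ∫_0^3 u(x) φ'(x) dx = ∫_0^3 (-4*x^3 + 6*x^2 + 2*x - 3) dx. Term by term:
  ∫_0^3 -4*x^3 dx = -81;  ∫_0^3 6*x^2 dx = 54;  ∫_0^3 2*x dx = 9;
  ∫_0^3 -3 dx = -9.
Sum: -81 + 54 + 9 − 9 = -27.
So LHS = -27.
∫_0^3 v(x) φ(x) dx = ∫_0^3 (-4*x^3 + 10*x^2 + 6*x) dx. Term by term:
  ∫_0^3 -4*x^3 dx = -81;  ∫_0^3 10*x^2 dx = 90;  ∫_0^3 6*x dx = 27.
Sum: -81 + 90 + 27 = 36.
So RHS = -∫_0^3 v(x) φ(x) dx = -36.
LHS − RHS = 9 ≠ 0, so the identity fails.
(For a valid weak derivative the identity must hold for EVERY test function, in particular this one. The failure shows v is NOT the weak derivative of u.)
Correct weak derivative would be u'(x) = 4*x.


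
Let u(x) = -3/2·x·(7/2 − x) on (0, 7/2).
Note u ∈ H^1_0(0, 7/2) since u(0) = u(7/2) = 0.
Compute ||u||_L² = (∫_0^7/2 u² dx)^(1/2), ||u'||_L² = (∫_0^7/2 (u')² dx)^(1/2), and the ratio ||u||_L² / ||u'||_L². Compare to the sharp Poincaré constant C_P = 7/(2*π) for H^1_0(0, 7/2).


||u||_L² / ||u'||_L² = 7*sqrt(10)/20 < C_P = 7/(2*π).

u(x) = -3/2·x·(7/2 − x), so u'(x) = 3*x - 21/4.
u(x) = -3/2·x·(7/2 − x) vanishes at x = 0 and x = 7/2, so u ∈ H^1_0(0, 7/2). Differentiate via the product rule and integrate the resulting polynomials term by term.
  ∫_0^7/2 u² dx = ∫_0^7/2 (9*x^4/4 - 63*x^3/4 + 441*x^2/16) dx. Term by term:
    ∫_0^7/2 9*x^4/4 dx = 151263/640;  ∫_0^7/2 -63*x^3/4 dx = -151263/256;  ∫_0^7/2 441*x^2/16 dx = 50421/128.
  Sum: 151263/640 − 151263/256 + 50421/128 = 50421/1280.
  ∫_0^7/2 (u')² dx = ∫_0^7/2 (9*x^2 - 63*x/2 + 441/16) dx. Term by term:
    ∫_0^7/2 9*x^2 dx = 1029/8;  ∫_0^7/2 -63*x/2 dx = -3087/16;  ∫_0^7/2 441/16 dx = 3087/32.
  Sum: 1029/8 − 3087/16 + 3087/32 = 1029/32.
∫_0^7/2 u² dx = 50421/1280, so ||u||_L² = 49*sqrt(105)/80.
∫_0^7/2 (u')² dx = 1029/32, so ||u'||_L² = 7*sqrt(42)/8.
Ratio ||u||_L² / ||u'||_L² = 7*sqrt(10)/20.
Sharp Poincaré constant on H^1_0(0, 7/2) is C_P = L/π = 7/(2*π), achieved by sin(2*π/7·x).
A polynomial bump cannot attain the sharp Poincaré constant (only the first sine eigenfunction does), so the ratio is strictly less than C_P, consistent with ||u||_L² ≤ C_P ||u'||_L².


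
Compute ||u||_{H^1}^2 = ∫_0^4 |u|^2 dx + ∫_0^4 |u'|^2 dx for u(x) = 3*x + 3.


||u||_{H^1}^2 = 408

The H^1 norm (squared) on an interval (0, L) is
  ||u||_{H^1}^2 = ∫_0^L u(x)^2 dx + ∫_0^L u'(x)^2 dx.
Compute u'(x) = 3.
Then u(x)^2 = 9*x**2 + 18*x + 9 and u'(x)^2 = 9.
Integrate each monomial from 0 to 4 using ∫_0^4 c·x^n dx = c·4^(n+1)/(n+1):
  ∫_0^4 u(x)^2 dx = ∫_0^4 (9*x^2 + 18*x + 9) dx. Term by term:
    ∫_0^4 9*x^2 dx = 192;  ∫_0^4 18*x dx = 144;  ∫_0^4 9 dx = 36.
  Sum: 192 + 144 + 36 = 372.
  ∫_0^4 u'(x)^2 dx = ∫_0^4 (9) dx. Term by term:
    ∫_0^4 9 dx = 36.
Adding: ||u||_{H^1}^2 = 372 + 36 = 408.


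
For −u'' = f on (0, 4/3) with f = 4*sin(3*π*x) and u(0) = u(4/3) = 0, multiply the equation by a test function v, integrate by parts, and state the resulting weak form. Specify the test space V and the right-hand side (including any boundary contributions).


V = H^1_0(0, 4/3) (so v(0) = v(4/3) = 0); weak form: ∫_0^4/3 u'v' dx = ∫_0^4/3 (4*sin(3*π*x)) v dx for all v ∈ V.

Multiply both sides by a test function v and integrate from 0 to 4/3:
  ∫_0^4/3 −u''(x) v(x) dx = ∫_0^4/3 f(x) v(x) dx.
Integrate the LHS by parts once:
  ∫_0^4/3 −u'' v dx = −[u'(x) v(x)]_0^4/3 + ∫_0^4/3 u'(x) v'(x) dx.
Thus ∫_0^4/3 u'(x) v'(x) dx = ∫_0^4/3 f(x) v(x) dx + [u'(x) v(x)]_0^4/3.
Choose V so that boundary terms are either known or forced to vanish.
u is Dirichlet: u(0) = u(4/3) = 0. Let V = H^1_0(0, 4/3); then v(0) = v(4/3) = 0, and [u' v]_0^4/3 = 0.
Weak formulation: find u (satisfying any essential BC) such that ∫_0^4/3 u'(x) v'(x) dx = ∫_0^4/3 f v dx for all v ∈ V.
Substituting f(x) = 4*sin(3*π*x), the right-hand side is ∫_0^4/3 (4*sin(3*π*x)) v dx.


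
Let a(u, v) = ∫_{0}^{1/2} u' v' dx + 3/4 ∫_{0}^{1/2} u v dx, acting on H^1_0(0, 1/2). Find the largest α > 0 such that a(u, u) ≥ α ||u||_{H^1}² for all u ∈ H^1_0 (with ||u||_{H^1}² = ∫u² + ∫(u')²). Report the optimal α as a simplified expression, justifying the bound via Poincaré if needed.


α = (3 + 16*π^2)/(4*(1 + 4*π^2))

Coercivity of a(·,·) on H^1_0(0, 1/2) means a(u, u) ≥ α ||u||_{H^1}² for every u ∈ H^1_0.
The interval has length L = 1/2, and Poincaré/coercivity depend only on L. Here a(u, u) = ∫(u')² + (3/4)·∫u².
Here 0 < c = 3/4 < 1. The condition a(u,u) ≥ α||u||_{H^1}² reads (1−α)∫(u')² ≥ (α−c)∫u². Any admissible α is ≤ 1 (rapidly oscillating u have ∫u²/∫(u')² → 0), and α = 1 would force 0 ≥ (1−c)∫u², impossible since c < 1; so 1−α > 0. By the sharp Poincaré inequality on H^1_0 of an interval of length L, ∫(u')² ≥ (π/L)²∫u² with equality for the first sine mode sin(π(x−x₀)/L) (x₀ the left endpoint), so the inequality holds for all u iff (1−α)(π/L)² ≥ α − c, i.e. α ≤ ((π/L)² + c)/((π/L)² + 1) = (1 + c(L/π)²)/(1 + (L/π)²). With (π/L)² = 4*π^2 and c = 3/4, the largest admissible constant is α = ((π/L)² + c)/((π/L)² + 1).
Simplifying, α = (3 + 16*π^2)/(4*(1 + 4*π^2)).


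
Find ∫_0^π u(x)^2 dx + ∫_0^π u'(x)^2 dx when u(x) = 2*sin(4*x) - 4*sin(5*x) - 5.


||u||_{H^1(0,π)}^2 = 16 + 267*π

u'(x) = 8*cos(4*x) - 20*cos(5*x).
Expand u² and (u')² and integrate term by term on (0, π), using: for integers n ≥ 1, ∫_0^π sin²(nx) dx = ∫_0^π cos²(nx) dx = π/2; for n ≠ n', ∫_0^π sin(nx)sin(n'x) dx = ∫_0^π cos(nx)cos(n'x) dx = 0; and by product-to-sum, ∫_0^π sin(nx)cos(n'x) dx = ½∫_0^π [sin((n+n')x) + sin((n−n')x)] dx, which is 0 when n+n' is even and 2n/(n²−n'²) when n+n' is odd (it need not vanish on (0, π)). For the constant mode: ∫_0^π 1 dx = π, ∫_0^π cos(nx) dx = 0, ∫_0^π sin(nx) dx = (1−(−1)^n)/n.
  u² squared terms: (-5)²·∫1 dx = 25·π = 25*π;  (-4)²·∫sin(5x)² dx = 16·π/2 = 8*π;  (2)²·∫sin(4x)² dx = 4·π/2 = 2*π.
  u² cross terms: 2·(-5)·(-4)·∫1·sin(5x) dx = 40·(2/5) = 16;  2·(-5)·(2)·∫1·sin(4x) dx = -20·(0) = 0;  2·(-4)·(2)·∫sin(5x)·sin(4x) dx = -16·(0) = 0.
  So ∫_0^π u² dx = 25*π + 8*π + 2*π + 16 + 0 + 0 = 16 + 35*π.
  (u')² squared terms: (-20)²·∫cos(5x)² dx = 400·π/2 = 200*π;  (8)²·∫cos(4x)² dx = 64·π/2 = 32*π.
  (u')² cross terms: 2·(-20)·(8)·∫cos(5x)·cos(4x) dx = -320·(0) = 0.
  So ∫_0^π (u')² dx = 200*π + 32*π + 0 = 232*π.
||u||_{H^1}^2 = (16 + 35*π) + (232*π) = 16 + 267*π.


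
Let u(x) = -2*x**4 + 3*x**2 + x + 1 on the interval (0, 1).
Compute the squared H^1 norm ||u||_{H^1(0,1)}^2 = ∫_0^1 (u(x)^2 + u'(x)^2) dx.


||u||_{H^1}^2 = 6199/630

The H^1 norm (squared) on an interval (0, L) is
  ||u||_{H^1}^2 = ∫_0^L u(x)^2 dx + ∫_0^L u'(x)^2 dx.
Compute u'(x) = -8*x**3 + 6*x + 1.
Then u(x)^2 = 4*x**8 - 12*x**6 - 4*x**5 + 5*x**4 + 6*x**3 + 7*x**2 + 2*x + 1 and u'(x)^2 = 64*x**6 - 96*x**4 - 16*x**3 + 36*x**2 + 12*x + 1.
Integrate each monomial from 0 to 1 using ∫_0^1 c·x^n dx = c·1^(n+1)/(n+1):
  ∫_0^1 u(x)^2 dx = ∫_0^1 (4*x^8 - 12*x^6 - 4*x^5 + 5*x^4 + 6*x^3 + 7*x^2 + 2*x + 1) dx. Term by term:
    ∫_0^1 4*x^8 dx = 4/9;  ∫_0^1 -12*x^6 dx = -12/7;  ∫_0^1 -4*x^5 dx = -2/3;
    ∫_0^1 5*x^4 dx = 1;  ∫_0^1 6*x^3 dx = 3/2;  ∫_0^1 7*x^2 dx = 7/3;
    ∫_0^1 2*x dx = 1;  ∫_0^1 1 dx = 1.
  Sum: 4/9 − 12/7 − 2/3 + 1 + 3/2 + 7/3 + 1 + 1 = 617/126.
  ∫_0^1 u'(x)^2 dx = ∫_0^1 (64*x^6 - 96*x^4 - 16*x^3 + 36*x^2 + 12*x + 1) dx. Term by term:
    ∫_0^1 64*x^6 dx = 64/7;  ∫_0^1 -96*x^4 dx = -96/5;  ∫_0^1 -16*x^3 dx = -4;
    ∫_0^1 36*x^2 dx = 12;  ∫_0^1 12*x dx = 6;  ∫_0^1 1 dx = 1.
  Sum: 64/7 − 96/5 − 4 + 12 + 6 + 1 = 173/35.
Adding: ||u||_{H^1}^2 = 617/126 + 173/35 = 6199/630.


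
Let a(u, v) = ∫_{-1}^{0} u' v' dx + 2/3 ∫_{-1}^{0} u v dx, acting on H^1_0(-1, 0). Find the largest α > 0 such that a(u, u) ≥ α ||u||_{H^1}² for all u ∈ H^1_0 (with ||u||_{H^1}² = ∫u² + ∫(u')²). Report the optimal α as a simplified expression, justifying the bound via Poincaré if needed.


α = (2/3 + π^2)/(1 + π^2)

Coercivity of a(·,·) on H^1_0(-1, 0) means a(u, u) ≥ α ||u||_{H^1}² for every u ∈ H^1_0.
The interval has length L = 1, and Poincaré/coercivity depend only on L. Here a(u, u) = ∫(u')² + (2/3)·∫u².
Here 0 < c = 2/3 < 1. The condition a(u,u) ≥ α||u||_{H^1}² reads (1−α)∫(u')² ≥ (α−c)∫u². Any admissible α is ≤ 1 (rapidly oscillating u have ∫u²/∫(u')² → 0), and α = 1 would force 0 ≥ (1−c)∫u², impossible since c < 1; so 1−α > 0. By the sharp Poincaré inequality on H^1_0 of an interval of length L, ∫(u')² ≥ (π/L)²∫u² with equality for the first sine mode sin(π(x−x₀)/L) (x₀ the left endpoint), so the inequality holds for all u iff (1−α)(π/L)² ≥ α − c, i.e. α ≤ ((π/L)² + c)/((π/L)² + 1) = (1 + c(L/π)²)/(1 + (L/π)²). With (π/L)² = π^2 and c = 2/3, the largest admissible constant is α = ((π/L)² + c)/((π/L)² + 1).
Simplifying, α = (2/3 + π^2)/(1 + π^2).


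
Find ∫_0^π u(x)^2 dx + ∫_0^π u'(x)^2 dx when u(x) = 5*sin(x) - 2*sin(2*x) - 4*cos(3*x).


||u||_{H^1(0,π)}^2 = -128 + 115*π

u'(x) = 12*sin(3*x) + 5*cos(x) - 4*cos(2*x).
Expand u² and (u')² and integrate term by term on (0, π), using: for integers n ≥ 1, ∫_0^π sin²(nx) dx = ∫_0^π cos²(nx) dx = π/2; for n ≠ n', ∫_0^π sin(nx)sin(n'x) dx = ∫_0^π cos(nx)cos(n'x) dx = 0; and by product-to-sum, ∫_0^π sin(nx)cos(n'x) dx = ½∫_0^π [sin((n+n')x) + sin((n−n')x)] dx, which is 0 when n+n' is even and 2n/(n²−n'²) when n+n' is odd (it need not vanish on (0, π)).
  u² squared terms: (-4)²·∫cos(3x)² dx = 16·π/2 = 8*π;  (-2)²·∫sin(2x)² dx = 4·π/2 = 2*π;  (5)²·∫sin(x)² dx = 25·π/2 = 25*π/2.
  u² cross terms: 2·(-4)·(-2)·∫cos(3x)·sin(2x) dx = 16·(-4/5) = -64/5;  2·(-4)·(5)·∫cos(3x)·sin(x) dx = -40·(0) = 0;  2·(-2)·(5)·∫sin(2x)·sin(x) dx = -20·(0) = 0.
  So ∫_0^π u² dx = 8*π + 2*π + 25*π/2 − 64/5 + 0 + 0 = -64/5 + 45*π/2.
  (u')² squared terms: (-4)²·∫cos(2x)² dx = 16·π/2 = 8*π;  (5)²·∫cos(x)² dx = 25·π/2 = 25*π/2;  (12)²·∫sin(3x)² dx = 144·π/2 = 72*π.
  (u')² cross terms: 2·(-4)·(5)·∫cos(2x)·cos(x) dx = -40·(0) = 0;  2·(-4)·(12)·∫cos(2x)·sin(3x) dx = -96·(6/5) = -576/5;  2·(5)·(12)·∫cos(x)·sin(3x) dx = 120·(0) = 0.
  So ∫_0^π (u')² dx = 8*π + 25*π/2 + 72*π + 0 − 576/5 + 0 = -576/5 + 185*π/2.
||u||_{H^1}^2 = (-64/5 + 45*π/2) + (-576/5 + 185*π/2) = -128 + 115*π.
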